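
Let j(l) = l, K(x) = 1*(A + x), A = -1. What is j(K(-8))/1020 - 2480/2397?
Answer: -50023/47940 ≈ -1.0434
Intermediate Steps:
K(x) = -1 + x (K(x) = 1*(-1 + x) = -1 + x)
j(K(-8))/1020 - 2480/2397 = (-1 - 8)/1020 - 2480/2397 = -9*1/1020 - 2480*1/2397 = -3/340 - 2480/2397 = -50023/47940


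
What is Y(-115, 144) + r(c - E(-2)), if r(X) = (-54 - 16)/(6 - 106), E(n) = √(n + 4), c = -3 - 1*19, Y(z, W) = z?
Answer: -1143/10 ≈ -114.30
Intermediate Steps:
c = -22 (c = -3 - 19 = -22)
E(n) = √(4 + n)
r(X) = 7/10 (r(X) = -70/(-100) = -70*(-1/100) = 7/10)
Y(-115, 144) + r(c - E(-2)) = -115 + 7/10 = -1143/10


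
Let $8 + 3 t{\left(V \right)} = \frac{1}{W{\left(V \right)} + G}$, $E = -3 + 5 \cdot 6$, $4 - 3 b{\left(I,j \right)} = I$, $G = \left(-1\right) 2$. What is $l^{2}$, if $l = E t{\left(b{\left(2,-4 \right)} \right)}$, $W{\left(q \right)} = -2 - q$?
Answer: $\frac{1071225}{196} \approx 5465.4$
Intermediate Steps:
$G = -2$
$b{\left(I,j \right)} = \frac{4}{3} - \frac{I}{3}$
$E = 27$ ($E = -3 + 30 = 27$)
$t{\left(V \right)} = - \frac{8}{3} + \frac{1}{3 \left(-4 - V\right)}$ ($t{\left(V \right)} = - \frac{8}{3} + \frac{1}{3 \left(\left(-2 - V\right) - 2\right)} = - \frac{8}{3} + \frac{1}{3 \left(-4 - V\right)}$)
$l = - \frac{1035}{14}$ ($l = 27 \frac{-33 - 8 \left(\frac{4}{3} - \frac{2}{3}\right)}{3 \left(4 + \left(\frac{4}{3} - \frac{2}{3}\right)\right)} = 27 \frac{-33 - \frac{16}{3}}{3 \left(4 + \frac{2}{3}\right)} = 27 \frac{-33 - \frac{16}{3}}{3 \cdot \frac{14}{3}} = 27 \cdot \frac{1}{3} \cdot \frac{3}{14} \left(- \frac{115}{3}\right) = 27 \left(- \frac{115}{42}\right) = - \frac{1035}{14} \approx -73.929$)
$l^{2} = \left(- \frac{1035}{14}\right)^{2} = \frac{1071225}{196}$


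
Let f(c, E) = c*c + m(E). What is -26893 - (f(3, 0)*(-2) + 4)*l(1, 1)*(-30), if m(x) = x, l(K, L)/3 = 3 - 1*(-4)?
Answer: -35713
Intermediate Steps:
l(K, L) = 21 (l(K, L) = 3*(3 - 1*(-4)) = 3*(3 + 4) = 3*7 = 21)
f(c, E) = E + c² (f(c, E) = c*c + E = c² + E = E + c²)
-26893 - (f(3, 0)*(-2) + 4)*l(1, 1)*(-30) = -26893 - ((0 + 3²)*(-2) + 4)*21*(-30) = -26893 - ((0 + 9)*(-2) + 4)*21*(-30) = -26893 - (9*(-2) + 4)*21*(-30) = -26893 - (-18 + 4)*21*(-30) = -26893 - (-14*21)*(-30) = -26893 - (-294)*(-30) = -26893 - 1*8820 = -26893 - 8820 = -35713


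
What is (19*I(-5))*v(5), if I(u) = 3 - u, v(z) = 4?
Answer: 608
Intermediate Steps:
(19*I(-5))*v(5) = (19*(3 - 1*(-5)))*4 = (19*(3 + 5))*4 = (19*8)*4 = 152*4 = 608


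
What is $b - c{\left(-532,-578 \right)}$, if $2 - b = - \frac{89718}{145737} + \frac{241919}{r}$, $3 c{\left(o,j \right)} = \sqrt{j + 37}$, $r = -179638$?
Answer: $\frac{34577705933}{8726634402} - \frac{i \sqrt{541}}{3} \approx 3.9623 - 7.7531 i$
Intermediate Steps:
$c{\left(o,j \right)} = \frac{\sqrt{37 + j}}{3}$ ($c{\left(o,j \right)} = \frac{\sqrt{j + 37}}{3} = \frac{\sqrt{37 + j}}{3}$)
$b = \frac{34577705933}{8726634402}$ ($b = 2 - \left(- \frac{89718}{145737} + \frac{241919}{-179638}\right) = 2 - \left(\left(-89718\right) \frac{1}{145737} + 241919 \left(- \frac{1}{179638}\right)\right) = 2 - \left(- \frac{29906}{48579} - \frac{241919}{179638}\right) = 2 - - \frac{17124437129}{8726634402} = 2 + \frac{17124437129}{8726634402} = \frac{34577705933}{8726634402} \approx 3.9623$)
$b - c{\left(-532,-578 \right)} = \frac{34577705933}{8726634402} - \frac{\sqrt{37 - 578}}{3} = \frac{34577705933}{8726634402} - \frac{\sqrt{-541}}{3} = \frac{34577705933}{8726634402} - \frac{i \sqrt{541}}{3}$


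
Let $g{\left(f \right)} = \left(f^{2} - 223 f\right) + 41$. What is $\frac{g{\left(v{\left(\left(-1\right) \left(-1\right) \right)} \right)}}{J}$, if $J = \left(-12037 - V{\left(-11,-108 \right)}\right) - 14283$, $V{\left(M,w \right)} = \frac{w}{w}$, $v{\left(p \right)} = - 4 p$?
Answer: $- \frac{949}{26321} \approx -0.036055$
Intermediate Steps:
$g{\left(f \right)} = 41 + f^{2} - 223 f$
$V{\left(M,w \right)} = 1$
$J = -26321$ ($J = \left(-12037 - 1\right) - 14283 = -12038 - 14283 = -26321$)
$\frac{g{\left(v{\left(\left(-1\right) \left(-1\right) \right)} \right)}}{J} = \frac{41 + \left(- 4 \left(\left(-1\right) \left(-1\right)\right)\right)^{2} - 223 \left(- 4 \left(\left(-1\right) \left(-1\right)\right)\right)}{-26321} = \left(41 + \left(\left(-4\right) 1\right)^{2} - 223 \left(\left(-4\right) 1\right)\right) \left(- \frac{1}{26321}\right) = \left(41 + \left(-4\right)^{2} - -892\right) \left(- \frac{1}{26321}\right) = \left(41 + 16 + 892\right) \left(- \frac{1}{26321}\right) = 949 \left(- \frac{1}{26321}\right) = - \frac{949}{26321}$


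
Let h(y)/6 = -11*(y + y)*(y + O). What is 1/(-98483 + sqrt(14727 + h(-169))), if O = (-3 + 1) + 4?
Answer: -98483/9702611998 - 3*I*sqrt(412301)/9702611998 ≈ -1.015e-5 - 1.9854e-7*I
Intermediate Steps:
O = 2 (O = -2 + 4 = 2)
h(y) = -132*y*(2 + y) (h(y) = 6*(-11*(y + y)*(y + 2)) = 6*(-11*2*y*(2 + y)) = 6*(-22*y*(2 + y)) = -132*y*(2 + y))
1/(-98483 + sqrt(14727 + h(-169))) = 1/(-98483 + sqrt(14727 - 132*(-169)*(2 - 169))) = 1/(-98483 + sqrt(14727 - 132*(-169)*(-167))) = 1/(-98483 + sqrt(14727 - 3725436)) = 1/(-98483 + sqrt(-3710709)) = 1/(-98483 + 3*I*sqrt(412301))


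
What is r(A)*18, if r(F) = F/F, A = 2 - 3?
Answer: 18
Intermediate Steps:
A = -1
r(F) = 1
r(A)*18 = 1*18 = 18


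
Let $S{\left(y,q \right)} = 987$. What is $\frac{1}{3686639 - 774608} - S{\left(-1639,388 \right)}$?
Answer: $- \frac{2874174596}{2912031} \approx -987.0$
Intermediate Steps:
$\frac{1}{3686639 - 774608} - S{\left(-1639,388 \right)} = \frac{1}{3686639 - 774608} - 987 = \frac{1}{2912031} - 987 = - \frac{2874174596}{2912031}$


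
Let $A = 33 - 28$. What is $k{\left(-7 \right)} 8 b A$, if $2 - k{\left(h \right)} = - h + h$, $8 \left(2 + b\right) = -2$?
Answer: $-180$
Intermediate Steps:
$b = - \frac{9}{4}$ ($b = -2 + \frac{1}{8} \left(-2\right) = -2 - \frac{1}{4} = - \frac{9}{4} \approx -2.25$)
$k{\left(h \right)} = 2$ ($k{\left(h \right)} = 2 - \left(- h + h\right) = 2 - 0 = 2 + 0 = 2$)
$A = 5$ ($A = 33 - 28 = 5$)
$k{\left(-7 \right)} 8 b A = 2 \cdot 8 \left(- \frac{9}{4}\right) 5 = 2 \left(-18\right) 5 = \left(-36\right) 5 = -180$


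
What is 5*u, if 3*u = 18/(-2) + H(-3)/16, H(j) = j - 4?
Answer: -755/48 ≈ -15.729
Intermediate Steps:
H(j) = -4 + j
u = -151/48 (u = (18/(-2) + (-4 - 3)/16)/3 = (18*(-½) - 7*1/16)/3 = (-9 - 7/16)/3 = (⅓)*(-151/16) = -151/48 ≈ -3.1458)
5*u = 5*(-151/48) = -755/48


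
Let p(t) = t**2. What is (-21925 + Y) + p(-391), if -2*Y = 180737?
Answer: 81175/2 ≈ 40588.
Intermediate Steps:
Y = -180737/2 (Y = -1/2*180737 = -180737/2 ≈ -90369.)
(-21925 + Y) + p(-391) = (-21925 - 180737/2) + (-391)**2 = -224587/2 + 152881 = 81175/2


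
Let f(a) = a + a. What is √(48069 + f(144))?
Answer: 9*√597 ≈ 219.90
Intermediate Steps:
f(a) = 2*a
√(48069 + f(144)) = √(48069 + 2*144) = √(48069 + 288) = √48357 = 9*√597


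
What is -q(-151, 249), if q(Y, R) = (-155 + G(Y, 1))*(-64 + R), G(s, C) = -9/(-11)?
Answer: 313760/11 ≈ 28524.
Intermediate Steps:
G(s, C) = 9/11 (G(s, C) = -9*(-1/11) = 9/11)
q(Y, R) = 108544/11 - 1696*R/11 (q(Y, R) = (-155 + 9/11)*(-64 + R) = -1696*(-64 + R)/11 = 108544/11 - 1696*R/11)
-q(-151, 249) = -(108544/11 - 1696/11*249) = -(108544/11 - 422304/11) = -1*(-313760/11) = 313760/11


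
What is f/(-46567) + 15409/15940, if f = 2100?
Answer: 684076903/742277980 ≈ 0.92159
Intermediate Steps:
f/(-46567) + 15409/15940 = 2100/(-46567) + 15409/15940 = 2100*(-1/46567) + 15409*(1/15940) = -2100/46567 + 15409/15940 = 684076903/742277980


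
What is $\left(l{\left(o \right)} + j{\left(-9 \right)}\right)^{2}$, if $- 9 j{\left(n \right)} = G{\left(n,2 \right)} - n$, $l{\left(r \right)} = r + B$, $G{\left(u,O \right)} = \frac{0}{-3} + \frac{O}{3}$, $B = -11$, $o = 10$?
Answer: $\frac{3136}{729} \approx 4.3018$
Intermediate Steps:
$G{\left(u,O \right)} = \frac{O}{3}$ ($G{\left(u,O \right)} = 0 \left(- \frac{1}{3}\right) + O \frac{1}{3} = 0 + \frac{O}{3} = \frac{O}{3}$)
$l{\left(r \right)} = -11 + r$ ($l{\left(r \right)} = r - 11 = -11 + r$)
$j{\left(n \right)} = - \frac{2}{27} + \frac{n}{9}$ ($j{\left(n \right)} = - \frac{\frac{1}{3} \cdot 2 - n}{9} = - \frac{\frac{2}{3} - n}{9} = - \frac{2}{27} + \frac{n}{9}$)
$\left(l{\left(o \right)} + j{\left(-9 \right)}\right)^{2} = \left(\left(-11 + 10\right) + \left(- \frac{2}{27} + \frac{1}{9} \left(-9\right)\right)\right)^{2} = \left(-1 - \frac{29}{27}\right)^{2} = \left(- \frac{56}{27}\right)^{2} = \frac{3136}{729}$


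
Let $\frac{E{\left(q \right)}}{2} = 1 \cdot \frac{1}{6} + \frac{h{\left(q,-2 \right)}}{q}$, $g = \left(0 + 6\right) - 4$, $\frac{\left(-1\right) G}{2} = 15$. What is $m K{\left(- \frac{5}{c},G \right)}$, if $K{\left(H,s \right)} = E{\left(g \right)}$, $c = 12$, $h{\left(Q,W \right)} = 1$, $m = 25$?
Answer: $\frac{100}{3} \approx 33.333$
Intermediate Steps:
$G = -30$ ($G = \left(-2\right) 15 = -30$)
$g = 2$ ($g = 6 - 4 = 2$)
$E{\left(q \right)} = \frac{1}{3} + \frac{2}{q}$ ($E{\left(q \right)} = 2 \left(1 \cdot \frac{1}{6} + 1 \frac{1}{q}\right) = 2 \left(1 \cdot \frac{1}{6} + \frac{1}{q}\right) = 2 \left(\frac{1}{6} + \frac{1}{q}\right) = \frac{1}{3} + \frac{2}{q}$)
$K{\left(H,s \right)} = \frac{4}{3}$ ($K{\left(H,s \right)} = \frac{6 + 2}{3 \cdot 2} = \frac{1}{3} \cdot \frac{1}{2} \cdot 8 = \frac{4}{3}$)
$m K{\left(- \frac{5}{c},G \right)} = 25 \cdot \frac{4}{3} = \frac{100}{3}$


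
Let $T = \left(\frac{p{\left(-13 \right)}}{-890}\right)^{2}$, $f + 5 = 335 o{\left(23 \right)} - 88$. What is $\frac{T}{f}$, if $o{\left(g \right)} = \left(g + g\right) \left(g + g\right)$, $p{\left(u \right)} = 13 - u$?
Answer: $\frac{169}{140353585175} \approx 1.2041 \cdot 10^{-9}$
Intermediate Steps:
$o{\left(g \right)} = 4 g^{2}$ ($o{\left(g \right)} = 2 g 2 g = 4 g^{2}$)
$f = 708767$ ($f = -5 - \left(88 - 335 \cdot 4 \cdot 23^{2}\right) = -5 - \left(88 - 335 \cdot 4 \cdot 529\right) = -5 + \left(335 \cdot 2116 - 88\right) = -5 + \left(708860 - 88\right) = -5 + 708772 = 708767$)
$T = \frac{169}{198025}$ ($T = \left(\frac{13 - -13}{-890}\right)^{2} = \left(\left(13 + 13\right) \left(- \frac{1}{890}\right)\right)^{2} = \left(26 \left(- \frac{1}{890}\right)\right)^{2} = \left(- \frac{13}{445}\right)^{2} = \frac{169}{198025} \approx 0.00085343$)
$\frac{T}{f} = \frac{169}{198025 \cdot 708767} = \frac{169}{198025} \cdot \frac{1}{708767} = \frac{169}{140353585175}$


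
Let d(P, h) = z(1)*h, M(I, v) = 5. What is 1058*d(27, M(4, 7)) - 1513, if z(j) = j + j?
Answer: 9067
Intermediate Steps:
z(j) = 2*j
d(P, h) = 2*h (d(P, h) = (2*1)*h = 2*h)
1058*d(27, M(4, 7)) - 1513 = 1058*(2*5) - 1513 = 1058*10 - 1513 = 10580 - 1513 = 9067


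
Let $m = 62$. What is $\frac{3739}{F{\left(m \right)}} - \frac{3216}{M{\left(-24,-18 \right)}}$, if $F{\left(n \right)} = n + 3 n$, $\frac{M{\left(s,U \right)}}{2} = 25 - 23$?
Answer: $- \frac{195653}{248} \approx -788.92$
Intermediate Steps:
$M{\left(s,U \right)} = 4$ ($M{\left(s,U \right)} = 2 \left(25 - 23\right) = 2 \cdot 2 = 4$)
$F{\left(n \right)} = 4 n$
$\frac{3739}{F{\left(m \right)}} - \frac{3216}{M{\left(-24,-18 \right)}} = \frac{3739}{4 \cdot 62} - \frac{3216}{4} = \frac{3739}{248} - 804 = - \frac{195653}{248}$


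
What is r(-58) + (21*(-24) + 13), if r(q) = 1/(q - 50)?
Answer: -53029/108 ≈ -491.01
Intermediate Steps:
r(q) = 1/(-50 + q)
r(-58) + (21*(-24) + 13) = 1/(-50 - 58) + (21*(-24) + 13) = 1/(-108) + (-504 + 13) = -1/108 - 491 = -53029/108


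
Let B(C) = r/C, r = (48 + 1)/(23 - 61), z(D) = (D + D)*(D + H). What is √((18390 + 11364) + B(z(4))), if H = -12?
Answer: √2749747526/304 ≈ 172.49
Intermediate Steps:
z(D) = 2*D*(-12 + D) (z(D) = (D + D)*(D - 12) = (2*D)*(-12 + D) = 2*D*(-12 + D))
r = -49/38 (r = 49/(-38) = 49*(-1/38) = -49/38 ≈ -1.2895)
B(C) = -49/(38*C)
√((18390 + 11364) + B(z(4))) = √((18390 + 11364) - 49*1/(8*(-12 + 4))/38) = √(29754 - 49/(38*(2*4*(-8)))) = √(29754 - 49/38/(-64)) = √(29754 - 49/38*(-1/64)) = √(29754 + 49/2432) = √(72361777/2432) = √2749747526/304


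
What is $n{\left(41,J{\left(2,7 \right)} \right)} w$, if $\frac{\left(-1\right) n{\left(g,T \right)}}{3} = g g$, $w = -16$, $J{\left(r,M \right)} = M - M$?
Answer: $80688$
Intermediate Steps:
$J{\left(r,M \right)} = 0$
$n{\left(g,T \right)} = - 3 g^{2}$ ($n{\left(g,T \right)} = - 3 g g = - 3 g^{2}$)
$n{\left(41,J{\left(2,7 \right)} \right)} w = - 3 \cdot 41^{2} \left(-16\right) = \left(-3\right) 1681 \left(-16\right) = \left(-5043\right) \left(-16\right) = 80688$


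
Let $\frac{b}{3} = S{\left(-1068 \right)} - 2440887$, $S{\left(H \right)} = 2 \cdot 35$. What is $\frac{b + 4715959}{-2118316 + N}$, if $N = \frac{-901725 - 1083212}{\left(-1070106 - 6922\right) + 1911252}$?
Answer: $\frac{127905775424}{103950119513} \approx 1.2305$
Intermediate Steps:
$S{\left(H \right)} = 70$
$N = - \frac{116761}{49072}$ ($N = - \frac{1984937}{\left(-1070106 - 6922\right) + 1911252} = - \frac{1984937}{-1077028 + 1911252} = - \frac{1984937}{834224} = \left(-1984937\right) \frac{1}{834224} = - \frac{116761}{49072} \approx -2.3794$)
$b = -7322451$ ($b = 3 \left(70 - 2440887\right) = 3 \left(-2440817\right) = -7322451$)
$\frac{b + 4715959}{-2118316 + N} = \frac{-7322451 + 4715959}{-2118316 - \frac{116761}{49072}} = - \frac{2606492}{- \frac{103950119513}{49072}} = \left(-2606492\right) \left(- \frac{49072}{103950119513}\right) = \frac{127905775424}{103950119513}$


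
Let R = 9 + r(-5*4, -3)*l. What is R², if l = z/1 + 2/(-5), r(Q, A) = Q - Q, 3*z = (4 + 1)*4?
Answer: 81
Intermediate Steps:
z = 20/3 (z = ((4 + 1)*4)/3 = (5*4)/3 = (⅓)*20 = 20/3 ≈ 6.6667)
r(Q, A) = 0
l = 94/15 (l = (20/3)/1 + 2/(-5) = (20/3)*1 + 2*(-⅕) = 20/3 - ⅖ = 94/15 ≈ 6.2667)
R = 9 (R = 9 + 0*(94/15) = 9 + 0 = 9)
R² = 9² = 81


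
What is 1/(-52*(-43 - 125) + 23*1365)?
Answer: 1/40131 ≈ 2.4918e-5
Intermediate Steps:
1/(-52*(-43 - 125) + 23*1365) = 1/(-52*(-168) + 31395) = 1/(8736 + 31395) = 1/40131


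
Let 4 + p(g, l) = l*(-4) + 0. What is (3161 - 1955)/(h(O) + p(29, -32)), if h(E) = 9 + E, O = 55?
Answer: 603/94 ≈ 6.4149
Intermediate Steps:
p(g, l) = -4 - 4*l (p(g, l) = -4 + (l*(-4) + 0) = -4 + (-4*l + 0) = -4 - 4*l)
(3161 - 1955)/(h(O) + p(29, -32)) = (3161 - 1955)/((9 + 55) + (-4 - 4*(-32))) = 1206/(64 + (-4 + 128)) = 1206/(64 + 124) = 1206/188 = 1206*(1/188) = 603/94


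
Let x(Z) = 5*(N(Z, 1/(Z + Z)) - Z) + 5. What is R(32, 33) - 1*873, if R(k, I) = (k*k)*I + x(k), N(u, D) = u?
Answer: 32924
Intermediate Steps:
x(Z) = 5 (x(Z) = 5*(Z - Z) + 5 = 5*0 + 5 = 0 + 5 = 5)
R(k, I) = 5 + I*k² (R(k, I) = (k*k)*I + 5 = k²*I + 5 = I*k² + 5 = 5 + I*k²)
R(32, 33) - 1*873 = (5 + 33*32²) - 1*873 = (5 + 33*1024) - 873 = (5 + 33792) - 873 = 33797 - 873 = 32924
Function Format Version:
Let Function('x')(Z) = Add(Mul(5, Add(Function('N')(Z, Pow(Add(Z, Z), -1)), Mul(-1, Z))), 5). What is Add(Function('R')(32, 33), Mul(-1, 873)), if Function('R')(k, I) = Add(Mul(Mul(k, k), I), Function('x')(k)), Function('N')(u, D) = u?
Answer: 32924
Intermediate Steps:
Function('x')(Z) = 5 (Function('x')(Z) = Add(Mul(5, Add(Z, Mul(-1, Z))), 5) = Add(Mul(5, 0), 5) = Add(0, 5) = 5)
Function('R')(k, I) = Add(5, Mul(I, Pow(k, 2))) (Function('R')(k, I) = Add(Mul(Mul(k, k), I), 5) = Add(Mul(Pow(k, 2), I), 5) = Add(Mul(I, Pow(k, 2)), 5) = Add(5, Mul(I, Pow(k, 2))))
Add(Function('R')(32, 33), Mul(-1, 873)) = Add(Add(5, Mul(33, Pow(32, 2))), Mul(-1, 873)) = Add(Add(5, Mul(33, 1024)), -873) = Add(Add(5, 33792), -873) = Add(33797, -873) = 32924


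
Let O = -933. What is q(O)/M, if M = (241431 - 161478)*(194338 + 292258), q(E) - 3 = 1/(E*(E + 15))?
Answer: 2569483/33321736325862072 ≈ 7.7111e-11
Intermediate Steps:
q(E) = 3 + 1/(E*(15 + E)) (q(E) = 3 + 1/(E*(E + 15)) = 3 + 1/(E*(15 + E)))
M = 38904809988 (M = 79953*486596 = 38904809988)
q(O)/M = ((1 + 3*(-933)**2 + 45*(-933))/((-933)*(15 - 933)))/38904809988 = -1/933*(1 + 3*870489 - 41985)/(-918)*(1/38904809988) = -1/933*(-1/918)*(1 + 2611467 - 41985)*(1/38904809988) = -1/933*(-1/918)*2569483*(1/38904809988) = (2569483/856494)*(1/38904809988) = 2569483/33321736325862072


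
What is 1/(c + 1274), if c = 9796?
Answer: 1/11070 ≈ 9.0334e-5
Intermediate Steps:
1/(c + 1274) = 1/(9796 + 1274) = 1/11070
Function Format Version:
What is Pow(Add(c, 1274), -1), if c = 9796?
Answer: Rational(1, 11070) ≈ 9.0334e-5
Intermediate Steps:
Pow(Add(c, 1274), -1) = Pow(Add(9796, 1274), -1) = Pow(11070, -1) = Rational(1, 11070)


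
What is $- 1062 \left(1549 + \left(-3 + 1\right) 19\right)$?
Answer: $-1604682$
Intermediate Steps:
$- 1062 \left(1549 + \left(-3 + 1\right) 19\right) = - 1062 \left(1549 - 38\right) = \left(-1062\right) 1511 = -1604682$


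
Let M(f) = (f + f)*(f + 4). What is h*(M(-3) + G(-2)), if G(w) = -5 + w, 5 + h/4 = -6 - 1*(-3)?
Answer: 416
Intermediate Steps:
h = -32 (h = -20 + 4*(-6 - 1*(-3)) = -20 + 4*(-6 + 3) = -20 + 4*(-3) = -20 - 12 = -32)
M(f) = 2*f*(4 + f) (M(f) = (2*f)*(4 + f) = 2*f*(4 + f))
h*(M(-3) + G(-2)) = -32*(2*(-3)*(4 - 3) + (-5 - 2)) = -32*(2*(-3)*1 - 7) = -32*(-6 - 7) = -32*(-13) = 416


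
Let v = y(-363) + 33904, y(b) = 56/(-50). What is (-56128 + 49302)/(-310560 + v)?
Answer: 85325/3458214 ≈ 0.024673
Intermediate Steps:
y(b) = -28/25 (y(b) = 56*(-1/50) = -28/25)
v = 847572/25 (v = -28/25 + 33904 = 847572/25 ≈ 33903.)
(-56128 + 49302)/(-310560 + v) = (-56128 + 49302)/(-310560 + 847572/25) = -6826/(-6916428/25) = -6826*(-25/6916428) = 85325/3458214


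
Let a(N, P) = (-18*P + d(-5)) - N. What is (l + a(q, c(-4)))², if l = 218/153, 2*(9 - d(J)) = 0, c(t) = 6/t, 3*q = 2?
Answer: 31629376/23409 ≈ 1351.2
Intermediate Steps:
q = ⅔ (q = (⅓)*2 = ⅔ ≈ 0.66667)
d(J) = 9 (d(J) = 9 - ½*0 = 9 + 0 = 9)
a(N, P) = 9 - N - 18*P (a(N, P) = (-18*P + 9) - N = (9 - 18*P) - N = 9 - N - 18*P)
l = 218/153 (l = 218*(1/153) = 218/153 ≈ 1.4248)
(l + a(q, c(-4)))² = (218/153 + (9 - 1*⅔ - 108/(-4)))² = (218/153 + (9 - ⅔ - 108*(-1)/4))² = (218/153 + (9 - ⅔ - 18*(-3/2)))² = (218/153 + (9 - ⅔ + 27))² = (218/153 + 106/3)² = (5624/153)² = 31629376/23409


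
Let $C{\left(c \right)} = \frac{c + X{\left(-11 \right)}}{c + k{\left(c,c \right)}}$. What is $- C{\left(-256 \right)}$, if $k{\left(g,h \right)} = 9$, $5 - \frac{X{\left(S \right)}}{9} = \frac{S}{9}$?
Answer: $- \frac{200}{247} \approx -0.80972$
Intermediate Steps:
$X{\left(S \right)} = 45 - S$ ($X{\left(S \right)} = 45 - 9 \frac{S}{9} = 45 - S$)
$C{\left(c \right)} = \frac{56 + c}{9 + c}$ ($C{\left(c \right)} = \frac{c + \left(45 - -11\right)}{c + 9} = \frac{c + \left(45 + 11\right)}{9 + c} = \frac{c + 56}{9 + c} = \frac{56 + c}{9 + c}$)
$- C{\left(-256 \right)} = - \frac{56 - 256}{9 - 256} = - \frac{-200}{-247} = - \frac{\left(-1\right) \left(-200\right)}{247} = \left(-1\right) \frac{200}{247} = - \frac{200}{247}$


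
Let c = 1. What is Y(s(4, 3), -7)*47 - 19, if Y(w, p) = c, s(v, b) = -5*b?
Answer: 28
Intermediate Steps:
Y(w, p) = 1
Y(s(4, 3), -7)*47 - 19 = 1*47 - 19 = 47 - 19 = 28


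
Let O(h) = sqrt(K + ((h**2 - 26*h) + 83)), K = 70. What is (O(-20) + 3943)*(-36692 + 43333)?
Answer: 26185463 + 6641*sqrt(1073) ≈ 2.6403e+7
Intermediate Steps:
O(h) = sqrt(153 + h**2 - 26*h) (O(h) = sqrt(70 + ((h**2 - 26*h) + 83)) = sqrt(70 + (83 + h**2 - 26*h)) = sqrt(153 + h**2 - 26*h))
(O(-20) + 3943)*(-36692 + 43333) = (sqrt(153 + (-20)**2 - 26*(-20)) + 3943)*(-36692 + 43333) = (sqrt(153 + 400 + 520) + 3943)*6641 = (sqrt(1073) + 3943)*6641 = (3943 + sqrt(1073))*6641 = 26185463 + 6641*sqrt(1073)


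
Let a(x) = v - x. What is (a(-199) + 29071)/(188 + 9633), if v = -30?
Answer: 29240/9821 ≈ 2.9773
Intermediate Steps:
a(x) = -30 - x
(a(-199) + 29071)/(188 + 9633) = ((-30 - 1*(-199)) + 29071)/(188 + 9633) = ((-30 + 199) + 29071)/9821 = (169 + 29071)*(1/9821) = 29240*(1/9821) = 29240/9821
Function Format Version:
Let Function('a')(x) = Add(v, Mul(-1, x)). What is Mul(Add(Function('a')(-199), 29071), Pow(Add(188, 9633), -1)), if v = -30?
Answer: Rational(29240, 9821) ≈ 2.9773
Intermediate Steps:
Function('a')(x) = Add(-30, Mul(-1, x))
Mul(Add(Function('a')(-199), 29071), Pow(Add(188, 9633), -1)) = Mul(Add(Add(-30, Mul(-1, -199)), 29071), Pow(Add(188, 9633), -1)) = Mul(Add(Add(-30, 199), 29071), Pow(9821, -1)) = Mul(Add(169, 29071), Rational(1, 9821)) = Mul(29240, Rational(1, 9821)) = Rational(29240, 9821)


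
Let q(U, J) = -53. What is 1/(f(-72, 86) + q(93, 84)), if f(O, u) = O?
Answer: -1/125 ≈ -0.0080000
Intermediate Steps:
1/(f(-72, 86) + q(93, 84)) = 1/(-72 - 53) = 1/(-125) = -1/125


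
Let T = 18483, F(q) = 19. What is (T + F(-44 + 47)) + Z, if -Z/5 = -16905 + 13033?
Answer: 37862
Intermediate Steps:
Z = 19360 (Z = -5*(-16905 + 13033) = -5*(-3872) = 19360)
(T + F(-44 + 47)) + Z = (18483 + 19) + 19360 = 18502 + 19360 = 37862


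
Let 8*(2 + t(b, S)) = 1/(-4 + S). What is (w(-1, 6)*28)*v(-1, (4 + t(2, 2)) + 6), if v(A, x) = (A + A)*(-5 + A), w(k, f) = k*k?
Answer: 336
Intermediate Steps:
t(b, S) = -2 + 1/(8*(-4 + S))
w(k, f) = k²
v(A, x) = 2*A*(-5 + A) (v(A, x) = (2*A)*(-5 + A) = 2*A*(-5 + A))
(w(-1, 6)*28)*v(-1, (4 + t(2, 2)) + 6) = ((-1)²*28)*(2*(-1)*(-5 - 1)) = (1*28)*(2*(-1)*(-6)) = 28*12 = 336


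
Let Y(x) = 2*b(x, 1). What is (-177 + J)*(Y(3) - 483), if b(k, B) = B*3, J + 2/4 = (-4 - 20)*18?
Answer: 581463/2 ≈ 2.9073e+5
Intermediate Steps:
J = -865/2 (J = -1/2 + (-4 - 20)*18 = -1/2 - 24*18 = -1/2 - 432 = -865/2 ≈ -432.50)
b(k, B) = 3*B
Y(x) = 6 (Y(x) = 2*(3*1) = 2*3 = 6)
(-177 + J)*(Y(3) - 483) = (-177 - 865/2)*(6 - 483) = -1219/2*(-477) = 581463/2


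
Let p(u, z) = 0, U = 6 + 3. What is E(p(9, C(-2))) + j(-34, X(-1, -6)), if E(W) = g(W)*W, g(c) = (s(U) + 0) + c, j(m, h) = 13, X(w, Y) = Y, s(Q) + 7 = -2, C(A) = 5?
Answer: 13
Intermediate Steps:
U = 9
s(Q) = -9 (s(Q) = -7 - 2 = -9)
g(c) = -9 + c (g(c) = (-9 + 0) + c = -9 + c)
E(W) = W*(-9 + W) (E(W) = (-9 + W)*W = W*(-9 + W))
E(p(9, C(-2))) + j(-34, X(-1, -6)) = 0*(-9 + 0) + 13 = 0*(-9) + 13 = 0 + 13 = 13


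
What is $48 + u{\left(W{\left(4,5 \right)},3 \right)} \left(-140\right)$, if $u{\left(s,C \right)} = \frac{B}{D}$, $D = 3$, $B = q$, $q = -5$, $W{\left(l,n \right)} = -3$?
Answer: $\frac{844}{3} \approx 281.33$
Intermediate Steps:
$B = -5$
$u{\left(s,C \right)} = - \frac{5}{3}$
$48 + u{\left(W{\left(4,5 \right)},3 \right)} \left(-140\right) = 48 - - \frac{700}{3} = 48 + \frac{700}{3} = \frac{844}{3}$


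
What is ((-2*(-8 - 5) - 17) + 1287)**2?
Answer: 1679616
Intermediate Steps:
((-2*(-8 - 5) - 17) + 1287)**2 = ((-2*(-13) - 17) + 1287)**2 = ((26 - 17) + 1287)**2 = (9 + 1287)**2 = 1296**2 = 1679616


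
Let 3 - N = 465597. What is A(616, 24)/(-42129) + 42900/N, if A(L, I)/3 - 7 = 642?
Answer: -150769201/1089722757 ≈ -0.13836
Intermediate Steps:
N = -465594 (N = 3 - 1*465597 = 3 - 465597 = -465594)
A(L, I) = 1947 (A(L, I) = 21 + 3*642 = 21 + 1926 = 1947)
A(616, 24)/(-42129) + 42900/N = 1947/(-42129) + 42900/(-465594) = 1947*(-1/42129) + 42900*(-1/465594) = -649/14043 - 7150/77599 = -150769201/1089722757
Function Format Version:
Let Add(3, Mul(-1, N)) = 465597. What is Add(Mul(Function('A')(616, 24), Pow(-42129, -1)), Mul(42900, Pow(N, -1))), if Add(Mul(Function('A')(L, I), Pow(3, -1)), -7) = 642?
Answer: Rational(-150769201, 1089722757) ≈ -0.13836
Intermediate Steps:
N = -465594 (N = Add(3, Mul(-1, 465597)) = Add(3, -465597) = -465594)
Function('A')(L, I) = 1947 (Function('A')(L, I) = Add(21, Mul(3, 642)) = Add(21, 1926) = 1947)
Add(Mul(Function('A')(616, 24), Pow(-42129, -1)), Mul(42900, Pow(N, -1))) = Add(Mul(1947, Pow(-42129, -1)), Mul(42900, Pow(-465594, -1))) = Add(Mul(1947, Rational(-1, 42129)), Mul(42900, Rational(-1, 465594))) = Add(Rational(-649, 14043), Rational(-7150, 77599)) = Rational(-150769201, 1089722757)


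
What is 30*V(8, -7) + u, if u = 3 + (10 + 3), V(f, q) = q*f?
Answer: -1664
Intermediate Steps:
V(f, q) = f*q
u = 16 (u = 3 + 13 = 16)
30*V(8, -7) + u = 30*(8*(-7)) + 16 = 30*(-56) + 16 = -1680 + 16 = -1664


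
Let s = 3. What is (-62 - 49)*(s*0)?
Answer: 0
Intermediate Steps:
(-62 - 49)*(s*0) = (-62 - 49)*(3*0) = -111*0 = 0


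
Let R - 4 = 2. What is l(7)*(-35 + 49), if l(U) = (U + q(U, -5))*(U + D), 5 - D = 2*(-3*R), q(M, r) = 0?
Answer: 4704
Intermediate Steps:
R = 6 (R = 4 + 2 = 6)
D = 41 (D = 5 - 2*(-3*6) = 5 - 2*(-18) = 5 - 1*(-36) = 5 + 36 = 41)
l(U) = U*(41 + U) (l(U) = (U + 0)*(U + 41) = U*(41 + U))
l(7)*(-35 + 49) = (7*(41 + 7))*(-35 + 49) = (7*48)*14 = 336*14 = 4704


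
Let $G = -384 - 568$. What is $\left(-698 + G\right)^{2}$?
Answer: $2722500$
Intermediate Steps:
$G = -952$ ($G = -384 - 568 = -952$)
$\left(-698 + G\right)^{2} = \left(-698 - 952\right)^{2} = \left(-1650\right)^{2} = 2722500$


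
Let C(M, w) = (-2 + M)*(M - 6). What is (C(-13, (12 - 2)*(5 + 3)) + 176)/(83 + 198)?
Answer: 461/281 ≈ 1.6406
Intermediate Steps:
C(M, w) = (-6 + M)*(-2 + M) (C(M, w) = (-2 + M)*(-6 + M) = (-6 + M)*(-2 + M))
(C(-13, (12 - 2)*(5 + 3)) + 176)/(83 + 198) = ((12 + (-13)² - 8*(-13)) + 176)/(83 + 198) = ((12 + 169 + 104) + 176)/281 = (285 + 176)*(1/281) = 461*(1/281) = 461/281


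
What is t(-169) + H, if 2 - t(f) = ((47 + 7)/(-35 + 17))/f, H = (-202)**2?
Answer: 6896211/169 ≈ 40806.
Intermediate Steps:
H = 40804
t(f) = 2 + 3/f (t(f) = 2 - (47 + 7)/(-35 + 17)/f = 2 - 54/(-18)/f = 2 - 54*(-1/18)/f = 2 - (-3)/f = 2 + 3/f)
t(-169) + H = (2 + 3/(-169)) + 40804 = (2 + 3*(-1/169)) + 40804 = (2 - 3/169) + 40804 = 335/169 + 40804 = 6896211/169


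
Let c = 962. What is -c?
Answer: -962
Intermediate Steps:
-c = -1*962 = -962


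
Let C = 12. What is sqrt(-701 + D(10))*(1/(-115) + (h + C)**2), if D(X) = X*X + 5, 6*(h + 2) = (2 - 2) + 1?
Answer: 427879*I*sqrt(149)/2070 ≈ 2523.2*I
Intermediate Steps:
h = -11/6 (h = -2 + ((2 - 2) + 1)/6 = -2 + (0 + 1)/6 = -2 + (1/6)*1 = -2 + 1/6 = -11/6 ≈ -1.8333)
D(X) = 5 + X**2 (D(X) = X**2 + 5 = 5 + X**2)
sqrt(-701 + D(10))*(1/(-115) + (h + C)**2) = sqrt(-701 + (5 + 10**2))*(1/(-115) + (-11/6 + 12)**2) = sqrt(-701 + (5 + 100))*(-1/115 + (61/6)**2) = sqrt(-701 + 105)*(-1/115 + 3721/36) = sqrt(-596)*(427879/4140) = (2*I*sqrt(149))*(427879/4140) = 427879*I*sqrt(149)/2070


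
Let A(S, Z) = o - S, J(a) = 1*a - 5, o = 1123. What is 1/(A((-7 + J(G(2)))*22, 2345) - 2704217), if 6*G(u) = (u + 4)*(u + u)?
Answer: -1/2702918 ≈ -3.6997e-7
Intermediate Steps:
G(u) = u*(4 + u)/3 (G(u) = ((u + 4)*(u + u))/6 = ((4 + u)*(2*u))/6 = (2*u*(4 + u))/6 = u*(4 + u)/3)
J(a) = -5 + a (J(a) = a - 5 = -5 + a)
A(S, Z) = 1123 - S
1/(A((-7 + J(G(2)))*22, 2345) - 2704217) = 1/((1123 - (-7 + (-5 + (⅓)*2*(4 + 2)))*22) - 2704217) = 1/((1123 - (-7 + (-5 + (⅓)*2*6))*22) - 2704217) = 1/((1123 - (-7 + (-5 + 4))*22) - 2704217) = 1/((1123 - (-7 - 1)*22) - 2704217) = 1/((1123 - (-8)*22) - 2704217) = 1/((1123 - 1*(-176)) - 2704217) = 1/((1123 + 176) - 2704217) = 1/(1299 - 2704217) = 1/(-2702918) = -1/2702918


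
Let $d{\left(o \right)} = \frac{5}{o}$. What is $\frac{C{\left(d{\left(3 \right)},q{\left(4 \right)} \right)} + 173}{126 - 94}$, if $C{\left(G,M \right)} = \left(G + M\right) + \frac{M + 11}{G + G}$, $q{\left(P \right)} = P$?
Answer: $\frac{1099}{192} \approx 5.724$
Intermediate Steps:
$C{\left(G,M \right)} = G + M + \frac{11 + M}{2 G}$ ($C{\left(G,M \right)} = \left(G + M\right) + \frac{11 + M}{2 G} = G + M + \frac{11 + M}{2 G}$)
$\frac{C{\left(d{\left(3 \right)},q{\left(4 \right)} \right)} + 173}{126 - 94} = \frac{\frac{11 + 4 + 2 \cdot \frac{5}{3} \left(\frac{5}{3} + 4\right)}{2 \cdot \frac{5}{3}} + 173}{126 - 94} = \frac{\frac{11 + 4 + 2 \cdot 5 \cdot \frac{1}{3} \left(5 \cdot \frac{1}{3} + 4\right)}{2 \cdot 5 \cdot \frac{1}{3}} + 173}{32} = \left(\frac{11 + 4 + 2 \cdot \frac{5}{3} \left(\frac{5}{3} + 4\right)}{2 \cdot \frac{5}{3}} + 173\right) \frac{1}{32} = \left(\frac{1}{2} \cdot \frac{3}{5} \left(11 + 4 + 2 \cdot \frac{5}{3} \cdot \frac{17}{3}\right) + 173\right) \frac{1}{32} = \left(\frac{1}{2} \cdot \frac{3}{5} \left(11 + 4 + \frac{170}{9}\right) + 173\right) \frac{1}{32} = \left(\frac{1}{2} \cdot \frac{3}{5} \cdot \frac{305}{9} + 173\right) \frac{1}{32} = \left(\frac{61}{6} + 173\right) \frac{1}{32} = \frac{1099}{6} \cdot \frac{1}{32} = \frac{1099}{192}$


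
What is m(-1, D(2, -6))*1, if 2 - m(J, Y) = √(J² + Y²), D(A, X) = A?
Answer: 2 - √5 ≈ -0.23607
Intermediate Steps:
m(J, Y) = 2 - √(J² + Y²)
m(-1, D(2, -6))*1 = (2 - √((-1)² + 2²))*1 = (2 - √(1 + 4))*1 = (2 - √5)*1 = 2 - √5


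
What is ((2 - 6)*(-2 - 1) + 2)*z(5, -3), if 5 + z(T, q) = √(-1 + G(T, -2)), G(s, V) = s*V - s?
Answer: -70 + 56*I ≈ -70.0 + 56.0*I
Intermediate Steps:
G(s, V) = -s + V*s (G(s, V) = V*s - s = -s + V*s)
z(T, q) = -5 + √(-1 - 3*T) (z(T, q) = -5 + √(-1 + T*(-1 - 2)) = -5 + √(-1 + T*(-3)) = -5 + √(-1 - 3*T))
((2 - 6)*(-2 - 1) + 2)*z(5, -3) = ((2 - 6)*(-2 - 1) + 2)*(-5 + √(-1 - 3*5)) = (-4*(-3) + 2)*(-5 + √(-1 - 15)) = (12 + 2)*(-5 + √(-16)) = 14*(-5 + 4*I) = -70 + 56*I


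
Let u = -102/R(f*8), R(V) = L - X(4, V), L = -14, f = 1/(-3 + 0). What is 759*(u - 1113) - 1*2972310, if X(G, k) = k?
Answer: -3810246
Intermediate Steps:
f = -1/3 (f = 1/(-3) = -1/3 ≈ -0.33333)
R(V) = -14 - V
u = 9 (u = -102/(-14 - (-1)*8/3) = -102/(-14 - 1*(-8/3)) = -102/(-14 + 8/3) = -102/(-34/3) = -102*(-3/34) = 9)
759*(u - 1113) - 1*2972310 = 759*(9 - 1113) - 1*2972310 = 759*(-1104) - 2972310 = -837936 - 2972310 = -3810246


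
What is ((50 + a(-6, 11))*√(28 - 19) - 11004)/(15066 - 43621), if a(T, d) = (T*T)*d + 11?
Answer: 9633/28555 ≈ 0.33735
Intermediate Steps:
a(T, d) = 11 + d*T² (a(T, d) = T²*d + 11 = d*T² + 11 = 11 + d*T²)
((50 + a(-6, 11))*√(28 - 19) - 11004)/(15066 - 43621) = ((50 + (11 + 11*(-6)²))*√(28 - 19) - 11004)/(15066 - 43621) = ((50 + (11 + 11*36))*√9 - 11004)/(-28555) = ((50 + (11 + 396))*3 - 11004)*(-1/28555) = ((50 + 407)*3 - 11004)*(-1/28555) = (457*3 - 11004)*(-1/28555) = (1371 - 11004)*(-1/28555) = -9633*(-1/28555) = 9633/28555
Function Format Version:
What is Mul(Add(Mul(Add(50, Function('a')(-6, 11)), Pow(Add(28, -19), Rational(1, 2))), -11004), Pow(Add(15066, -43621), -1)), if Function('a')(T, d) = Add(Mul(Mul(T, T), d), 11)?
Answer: Rational(9633, 28555) ≈ 0.33735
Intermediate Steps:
Function('a')(T, d) = Add(11, Mul(d, Pow(T, 2))) (Function('a')(T, d) = Add(Mul(Pow(T, 2), d), 11) = Add(Mul(d, Pow(T, 2)), 11) = Add(11, Mul(d, Pow(T, 2))))
Mul(Add(Mul(Add(50, Function('a')(-6, 11)), Pow(Add(28, -19), Rational(1, 2))), -11004), Pow(Add(15066, -43621), -1)) = Mul(Add(Mul(Add(50, Add(11, Mul(11, Pow(-6, 2)))), Pow(Add(28, -19), Rational(1, 2))), -11004), Pow(Add(15066, -43621), -1)) = Mul(Add(Mul(Add(50, Add(11, Mul(11, 36))), Pow(9, Rational(1, 2))), -11004), Pow(-28555, -1)) = Mul(Add(Mul(Add(50, Add(11, 396)), 3), -11004), Rational(-1, 28555)) = Mul(Add(Mul(Add(50, 407), 3), -11004), Rational(-1, 28555)) = Mul(Add(Mul(457, 3), -11004), Rational(-1, 28555)) = Mul(Add(1371, -11004), Rational(-1, 28555)) = Mul(-9633, Rational(-1, 28555)) = Rational(9633, 28555)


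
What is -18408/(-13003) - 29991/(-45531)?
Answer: 409369207/197346531 ≈ 2.0744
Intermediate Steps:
-18408/(-13003) - 29991/(-45531) = -18408*(-1/13003) - 29991*(-1/45531) = 18408/13003 + 9997/15177 = 409369207/197346531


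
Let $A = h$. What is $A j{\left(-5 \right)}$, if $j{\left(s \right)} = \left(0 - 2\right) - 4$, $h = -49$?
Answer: $294$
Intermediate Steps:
$A = -49$
$j{\left(s \right)} = -6$ ($j{\left(s \right)} = -2 - 4 = -6$)
$A j{\left(-5 \right)} = \left(-49\right) \left(-6\right) = 294$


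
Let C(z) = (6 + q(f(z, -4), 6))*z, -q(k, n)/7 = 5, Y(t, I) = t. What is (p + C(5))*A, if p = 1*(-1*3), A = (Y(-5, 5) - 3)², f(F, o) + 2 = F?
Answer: -9472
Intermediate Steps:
f(F, o) = -2 + F
q(k, n) = -35 (q(k, n) = -7*5 = -35)
C(z) = -29*z (C(z) = (6 - 35)*z = -29*z)
A = 64 (A = (-5 - 3)² = (-8)² = 64)
p = -3 (p = 1*(-3) = -3)
(p + C(5))*A = (-3 - 29*5)*64 = (-3 - 145)*64 = -148*64 = -9472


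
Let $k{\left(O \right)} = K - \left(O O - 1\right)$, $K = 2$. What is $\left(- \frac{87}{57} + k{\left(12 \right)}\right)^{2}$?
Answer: $\frac{7333264}{361} \approx 20314.0$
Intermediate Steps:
$k{\left(O \right)} = 3 - O^{2}$ ($k{\left(O \right)} = 2 - \left(O O - 1\right) = 2 - \left(O^{2} - 1\right) = 2 - \left(-1 + O^{2}\right) = 3 - O^{2}$)
$\left(- \frac{87}{57} + k{\left(12 \right)}\right)^{2} = \left(- \frac{87}{57} + \left(3 - 12^{2}\right)\right)^{2} = \left(\left(-87\right) \frac{1}{57} + \left(3 - 144\right)\right)^{2} = \left(- \frac{29}{19} + \left(3 - 144\right)\right)^{2} = \left(- \frac{29}{19} - 141\right)^{2} = \left(- \frac{2708}{19}\right)^{2} = \frac{7333264}{361}$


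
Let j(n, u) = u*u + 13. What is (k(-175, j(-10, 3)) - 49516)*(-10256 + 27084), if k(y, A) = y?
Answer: -836200148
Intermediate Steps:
j(n, u) = 13 + u**2 (j(n, u) = u**2 + 13 = 13 + u**2)
(k(-175, j(-10, 3)) - 49516)*(-10256 + 27084) = (-175 - 49516)*(-10256 + 27084) = -49691*16828 = -836200148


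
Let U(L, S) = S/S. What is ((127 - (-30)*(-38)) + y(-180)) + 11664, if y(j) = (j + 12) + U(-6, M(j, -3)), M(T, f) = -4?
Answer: 10484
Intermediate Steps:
U(L, S) = 1
y(j) = 13 + j (y(j) = (j + 12) + 1 = (12 + j) + 1 = 13 + j)
((127 - (-30)*(-38)) + y(-180)) + 11664 = ((127 - (-30)*(-38)) + (13 - 180)) + 11664 = ((127 - 1*1140) - 167) + 11664 = ((127 - 1140) - 167) + 11664 = (-1013 - 167) + 11664 = -1180 + 11664 = 10484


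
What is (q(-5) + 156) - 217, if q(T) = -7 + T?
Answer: -73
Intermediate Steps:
(q(-5) + 156) - 217 = ((-7 - 5) + 156) - 217 = (-12 + 156) - 217 = 144 - 217 = -73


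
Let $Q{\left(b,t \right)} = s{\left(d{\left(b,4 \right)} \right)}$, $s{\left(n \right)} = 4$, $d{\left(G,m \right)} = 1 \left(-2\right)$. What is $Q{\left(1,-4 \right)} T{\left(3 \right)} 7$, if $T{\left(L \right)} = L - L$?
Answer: $0$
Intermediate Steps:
$T{\left(L \right)} = 0$
$d{\left(G,m \right)} = -2$
$Q{\left(b,t \right)} = 4$
$Q{\left(1,-4 \right)} T{\left(3 \right)} 7 = 4 \cdot 0 \cdot 7 = 0 \cdot 7 = 0$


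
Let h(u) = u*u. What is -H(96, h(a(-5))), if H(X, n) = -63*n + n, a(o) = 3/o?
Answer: 558/25 ≈ 22.320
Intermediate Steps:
h(u) = u²
H(X, n) = -62*n
-H(96, h(a(-5))) = -(-62)*(3/(-5))² = -(-62)*(3*(-⅕))² = -(-62)*(-⅗)² = -(-62)*9/25 = -1*(-558/25) = 558/25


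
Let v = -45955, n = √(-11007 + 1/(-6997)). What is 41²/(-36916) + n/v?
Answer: -1681/36916 - 2*I*√134720203015/321547135 ≈ -0.045536 - 0.002283*I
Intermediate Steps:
n = 2*I*√134720203015/6997 (n = √(-11007 - 1/6997) = √(-77015980/6997) = 2*I*√134720203015/6997 ≈ 104.91*I)
41²/(-36916) + n/v = 41²/(-36916) + (2*I*√134720203015/6997)/(-45955) = 1681*(-1/36916) + (2*I*√134720203015/6997)*(-1/45955) = -1681/36916 - 2*I*√134720203015/321547135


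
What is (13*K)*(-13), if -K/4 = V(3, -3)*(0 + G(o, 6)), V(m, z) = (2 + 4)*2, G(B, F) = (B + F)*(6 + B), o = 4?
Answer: 811200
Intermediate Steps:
G(B, F) = (6 + B)*(B + F)
V(m, z) = 12 (V(m, z) = 6*2 = 12)
K = -4800 (K = -48*(0 + (4² + 6*4 + 6*6 + 4*6)) = -48*(0 + (16 + 24 + 36 + 24)) = -48*(0 + 100) = -48*100 = -4*1200 = -4800)
(13*K)*(-13) = (13*(-4800))*(-13) = -62400*(-13) = 811200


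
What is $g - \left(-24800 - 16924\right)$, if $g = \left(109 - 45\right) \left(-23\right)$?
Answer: $40252$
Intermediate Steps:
$g = -1472$ ($g = 64 \left(-23\right) = -1472$)
$g - \left(-24800 - 16924\right) = -1472 - \left(-24800 - 16924\right) = -1472 - -41724 = -1472 + 41724 = 40252$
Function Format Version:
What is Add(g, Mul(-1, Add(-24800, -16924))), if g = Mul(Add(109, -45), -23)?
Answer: 40252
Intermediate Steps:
g = -1472 (g = Mul(64, -23) = -1472)
Add(g, Mul(-1, Add(-24800, -16924))) = Add(-1472, Mul(-1, Add(-24800, -16924))) = Add(-1472, Mul(-1, -41724)) = Add(-1472, 41724) = 40252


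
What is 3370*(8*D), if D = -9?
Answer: -242640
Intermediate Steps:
3370*(8*D) = 3370*(8*(-9)) = 3370*(-72) = -242640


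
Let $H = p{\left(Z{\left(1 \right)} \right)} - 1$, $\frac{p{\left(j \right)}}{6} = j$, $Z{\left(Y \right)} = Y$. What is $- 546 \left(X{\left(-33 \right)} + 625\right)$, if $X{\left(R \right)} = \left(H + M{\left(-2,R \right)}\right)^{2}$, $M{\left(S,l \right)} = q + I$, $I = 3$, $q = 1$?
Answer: $-385476$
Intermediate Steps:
$p{\left(j \right)} = 6 j$
$M{\left(S,l \right)} = 4$ ($M{\left(S,l \right)} = 1 + 3 = 4$)
$H = 5$ ($H = 6 \cdot 1 - 1 = 6 - 1 = 5$)
$X{\left(R \right)} = 81$ ($X{\left(R \right)} = \left(5 + 4\right)^{2} = 9^{2} = 81$)
$- 546 \left(X{\left(-33 \right)} + 625\right) = - 546 \left(81 + 625\right) = \left(-546\right) 706 = -385476$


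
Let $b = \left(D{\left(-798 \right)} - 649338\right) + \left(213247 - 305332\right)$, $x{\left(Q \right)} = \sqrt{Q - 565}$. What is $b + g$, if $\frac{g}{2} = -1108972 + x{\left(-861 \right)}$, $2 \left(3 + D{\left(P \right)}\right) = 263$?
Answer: $- \frac{5918477}{2} + 2 i \sqrt{1426} \approx -2.9592 \cdot 10^{6} + 75.525 i$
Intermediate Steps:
$D{\left(P \right)} = \frac{257}{2}$ ($D{\left(P \right)} = -3 + \frac{1}{2} \cdot 263 = -3 + \frac{263}{2} = \frac{257}{2}$)
$x{\left(Q \right)} = \sqrt{-565 + Q}$
$b = - \frac{1482589}{2}$ ($b = \left(\frac{257}{2} - 649338\right) + \left(213247 - 305332\right) = - \frac{1298419}{2} + \left(213247 - 305332\right) = - \frac{1298419}{2} - 92085 = - \frac{1482589}{2} \approx -7.4129 \cdot 10^{5}$)
$g = -2217944 + 2 i \sqrt{1426}$ ($g = 2 \left(-1108972 + \sqrt{-565 - 861}\right) = 2 \left(-1108972 + \sqrt{-1426}\right) = 2 \left(-1108972 + i \sqrt{1426}\right) = -2217944 + 2 i \sqrt{1426} \approx -2.2179 \cdot 10^{6} + 75.525 i$)
$b + g = - \frac{1482589}{2} - \left(2217944 - 2 i \sqrt{1426}\right) = - \frac{5918477}{2} + 2 i \sqrt{1426}$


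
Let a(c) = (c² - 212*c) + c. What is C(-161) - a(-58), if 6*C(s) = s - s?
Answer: -15602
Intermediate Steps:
a(c) = c² - 211*c
C(s) = 0 (C(s) = (s - s)/6 = (⅙)*0 = 0)
C(-161) - a(-58) = 0 - (-58)*(-211 - 58) = 0 - (-58)*(-269) = 0 - 1*15602 = 0 - 15602 = -15602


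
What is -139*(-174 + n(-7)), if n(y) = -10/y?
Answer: 167912/7 ≈ 23987.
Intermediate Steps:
-139*(-174 + n(-7)) = -139*(-174 - 10/(-7)) = -139*(-174 - 10*(-1/7)) = -139*(-174 + 10/7) = -139*(-1208/7) = 167912/7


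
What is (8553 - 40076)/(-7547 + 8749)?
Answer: -31523/1202 ≈ -26.225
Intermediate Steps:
(8553 - 40076)/(-7547 + 8749) = -31523/1202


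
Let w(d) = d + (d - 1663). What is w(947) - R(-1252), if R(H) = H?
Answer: 1483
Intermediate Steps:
w(d) = -1663 + 2*d (w(d) = d + (-1663 + d) = -1663 + 2*d)
w(947) - R(-1252) = (-1663 + 2*947) - 1*(-1252) = (-1663 + 1894) + 1252 = 231 + 1252 = 1483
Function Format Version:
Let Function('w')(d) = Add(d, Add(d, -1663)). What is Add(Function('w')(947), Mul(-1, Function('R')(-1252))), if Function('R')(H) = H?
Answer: 1483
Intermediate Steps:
Function('w')(d) = Add(-1663, Mul(2, d)) (Function('w')(d) = Add(d, Add(-1663, d)) = Add(-1663, Mul(2, d)))
Add(Function('w')(947), Mul(-1, Function('R')(-1252))) = Add(Add(-1663, Mul(2, 947)), Mul(-1, -1252)) = Add(Add(-1663, 1894), 1252) = Add(231, 1252) = 1483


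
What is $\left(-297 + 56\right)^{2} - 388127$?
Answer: $-330046$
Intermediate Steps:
$\left(-297 + 56\right)^{2} - 388127 = \left(-241\right)^{2} - 388127 = 58081 - 388127 = -330046$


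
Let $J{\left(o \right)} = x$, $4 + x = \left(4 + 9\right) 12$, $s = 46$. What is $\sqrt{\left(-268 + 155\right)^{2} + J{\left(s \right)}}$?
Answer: $\sqrt{12921} \approx 113.67$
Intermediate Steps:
$x = 152$ ($x = -4 + \left(4 + 9\right) 12 = -4 + 13 \cdot 12 = -4 + 156 = 152$)
$J{\left(o \right)} = 152$
$\sqrt{\left(-268 + 155\right)^{2} + J{\left(s \right)}} = \sqrt{\left(-268 + 155\right)^{2} + 152} = \sqrt{\left(-113\right)^{2} + 152} = \sqrt{12769 + 152} = \sqrt{12921}$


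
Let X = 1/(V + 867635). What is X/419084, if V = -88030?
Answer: 1/326719981820 ≈ 3.0607e-12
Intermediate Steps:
X = 1/779605 (X = 1/(-88030 + 867635) = 1/779605 ≈ 1.2827e-6)
X/419084 = (1/779605)/419084 = (1/779605)*(1/419084) = 1/326719981820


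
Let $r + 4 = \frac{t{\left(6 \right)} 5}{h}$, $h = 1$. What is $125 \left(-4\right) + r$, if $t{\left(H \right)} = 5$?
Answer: $-479$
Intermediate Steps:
$r = 21$ ($r = -4 + \frac{5 \cdot 5}{1} = -4 + 25 \cdot 1 = -4 + 25 = 21$)
$125 \left(-4\right) + r = 125 \left(-4\right) + 21 = -500 + 21 = -479$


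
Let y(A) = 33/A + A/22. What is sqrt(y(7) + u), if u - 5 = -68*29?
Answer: I*sqrt(46530022)/154 ≈ 44.294*I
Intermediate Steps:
u = -1967 (u = 5 - 68*29 = 5 - 1972 = -1967)
y(A) = 33/A + A/22 (y(A) = 33/A + A*(1/22) = 33/A + A/22)
sqrt(y(7) + u) = sqrt((33/7 + (1/22)*7) - 1967) = sqrt((33*(1/7) + 7/22) - 1967) = sqrt((33/7 + 7/22) - 1967) = sqrt(775/154 - 1967) = sqrt(-302143/154) = I*sqrt(46530022)/154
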